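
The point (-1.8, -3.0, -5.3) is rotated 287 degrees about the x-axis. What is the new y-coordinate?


Rotation about x-axis: y' = y*cos(theta) - z*sin(theta)
= -3.0 * 0.2924 - -5.3 * -0.9563
= -5.9455


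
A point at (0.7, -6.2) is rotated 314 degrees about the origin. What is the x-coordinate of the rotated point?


x' = x*cos(theta) - y*sin(theta)
cos(314 deg) = 0.6947, sin(314 deg) = -0.7193
x' = 0.7 * 0.6947 - -6.2 * -0.7193
= 0.4863 - 4.4599
= -3.9736


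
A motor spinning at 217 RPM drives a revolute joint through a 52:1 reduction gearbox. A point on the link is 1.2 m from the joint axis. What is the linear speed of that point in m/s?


omega_motor = 217 * 2*pi/60 = 22.7242 rad/s
omega_joint = omega_motor / 52 = 0.437 rad/s
v = omega_joint * r = 0.437 * 1.2
= 0.5244 m/s


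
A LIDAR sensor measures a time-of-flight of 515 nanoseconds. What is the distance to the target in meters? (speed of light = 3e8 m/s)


tof = 515 ns = 5.15e-07 s
dist = c * tof / 2
= 3e8 * 5.15e-07 / 2
= 77.25 m


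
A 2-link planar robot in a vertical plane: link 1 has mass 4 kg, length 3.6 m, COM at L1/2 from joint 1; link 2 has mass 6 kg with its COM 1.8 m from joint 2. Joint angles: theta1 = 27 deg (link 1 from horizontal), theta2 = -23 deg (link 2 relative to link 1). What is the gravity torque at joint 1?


Horizontal distance from joint 1 to link-1 COM:
  x_c1 = (L1/2)*cos(t1) = 1.8 * 0.891 = 1.6038 m
Horizontal distance from joint 1 to link-2 COM:
  x_c2 = L1*cos(t1) + Lc2*cos(t1+t2)
       = 3.6*0.891 + 1.8*0.9976 = 5.0032 m
tau1 = m1*g*x_c1 + m2*g*x_c2
     = 4*9.81*1.6038 + 6*9.81*5.0032
     = 62.9336 + 294.4906
     = 357.4242 Nm


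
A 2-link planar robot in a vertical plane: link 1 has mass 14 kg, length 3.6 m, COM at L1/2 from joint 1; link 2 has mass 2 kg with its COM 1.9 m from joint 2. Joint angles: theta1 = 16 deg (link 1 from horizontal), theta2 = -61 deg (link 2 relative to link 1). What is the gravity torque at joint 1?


Horizontal distance from joint 1 to link-1 COM:
  x_c1 = (L1/2)*cos(t1) = 1.8 * 0.9613 = 1.7303 m
Horizontal distance from joint 1 to link-2 COM:
  x_c2 = L1*cos(t1) + Lc2*cos(t1+t2)
       = 3.6*0.9613 + 1.9*0.7071 = 4.804 m
tau1 = m1*g*x_c1 + m2*g*x_c2
     = 14*9.81*1.7303 + 2*9.81*4.804
     = 237.6354 + 94.2554
     = 331.8908 Nm


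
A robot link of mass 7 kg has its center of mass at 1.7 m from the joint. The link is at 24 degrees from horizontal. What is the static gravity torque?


tau = m*g*L*cos(angle)
= 7 * 9.81 * 1.7 * cos(24 deg)
= 7 * 9.81 * 1.7 * 0.9135
= 106.6464 Nm


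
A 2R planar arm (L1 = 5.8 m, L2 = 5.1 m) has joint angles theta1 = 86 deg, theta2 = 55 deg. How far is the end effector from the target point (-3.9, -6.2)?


End effector via forward kinematics:
x = L1*cos(t1) + L2*cos(t1+t2) = -3.5589
y = L1*sin(t1) + L2*sin(t1+t2) = 8.9954
Distance to target:
d = sqrt((-3.9 - -3.5589)^2 + (-6.2 - 8.9954)^2)
= sqrt(0.1164 + 230.9003)
= 15.1992 m


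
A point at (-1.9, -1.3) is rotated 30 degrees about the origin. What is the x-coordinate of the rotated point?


x' = x*cos(theta) - y*sin(theta)
cos(30 deg) = 0.866, sin(30 deg) = 0.5
x' = -1.9 * 0.866 - -1.3 * 0.5
= -1.6454 - -0.65
= -0.9954


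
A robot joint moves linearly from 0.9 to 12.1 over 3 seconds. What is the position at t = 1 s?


s = t/T = 1/3 = 0.3333
p(t) = p0 + (pf-p0)*s
= 0.9 + (12.1 - 0.9) * 0.3333
= 4.6333


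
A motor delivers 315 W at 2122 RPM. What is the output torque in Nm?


omega = 2122 * 2*pi/60 = 222.2153 rad/s
tau = P / omega = 315 / 222.2153
= 1.4175 Nm


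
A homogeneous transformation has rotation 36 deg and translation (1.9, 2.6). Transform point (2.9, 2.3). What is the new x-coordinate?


x' = cos(theta)*px - sin(theta)*py + tx
= 0.809*2.9 - 0.5878*2.3 + 1.9
= 2.8942


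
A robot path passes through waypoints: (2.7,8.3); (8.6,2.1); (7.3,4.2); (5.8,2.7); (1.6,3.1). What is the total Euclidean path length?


Segment lengths:
  seg1 = sqrt((5.9)^2 + (-6.2)^2) = 8.5586
  seg2 = sqrt((-1.3)^2 + (2.1)^2) = 2.4698
  seg3 = sqrt((-1.5)^2 + (-1.5)^2) = 2.1213
  seg4 = sqrt((-4.2)^2 + (0.4)^2) = 4.219
Total = 17.3688


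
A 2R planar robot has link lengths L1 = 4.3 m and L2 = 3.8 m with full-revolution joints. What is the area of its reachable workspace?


r_max = L1 + L2 = 8.1 m
r_min = |L1 - L2| = 0.5 m
Area = pi*(r_max^2 - r_min^2)
= pi*(65.61 - 0.25)
= pi * 65.36
= 205.3345 m^2


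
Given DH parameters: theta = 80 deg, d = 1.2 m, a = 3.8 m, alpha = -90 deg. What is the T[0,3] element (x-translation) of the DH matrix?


T[0,3] = a * cos(theta)
= 3.8 * cos(80 deg)
= 3.8 * 0.1736
= 0.6599


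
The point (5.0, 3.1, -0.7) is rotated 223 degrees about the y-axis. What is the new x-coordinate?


Rotation about y-axis: x' = x*cos(theta) + z*sin(theta)
= 5.0 * -0.7314 + -0.7 * -0.682
= -3.1794


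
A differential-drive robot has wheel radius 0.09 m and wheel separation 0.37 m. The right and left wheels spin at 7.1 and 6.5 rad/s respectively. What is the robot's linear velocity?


vR = r*wR = 0.09*7.1 = 0.639 m/s
vL = r*wL = 0.09*6.5 = 0.585 m/s
v = (vR+vL)/2 = 0.612 m/s
omega = (vR-vL)/L = 0.1459 rad/s
linear velocity = 0.612 m/s


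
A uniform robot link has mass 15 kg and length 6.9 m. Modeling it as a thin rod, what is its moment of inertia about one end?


I = (1/3) * m * L^2
= (1/3) * 15 * 6.9^2
= 0.333333 * 15 * 47.61
= 238.05 kg*m^2


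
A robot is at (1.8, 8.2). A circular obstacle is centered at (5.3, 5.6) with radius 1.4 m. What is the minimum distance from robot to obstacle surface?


center_dist = sqrt((1.8-5.3)^2 + (8.2-5.6)^2)
= sqrt(12.25 + 6.76)
= 4.36
min_dist = center_dist - radius = 4.36 - 1.4 = 2.96 m


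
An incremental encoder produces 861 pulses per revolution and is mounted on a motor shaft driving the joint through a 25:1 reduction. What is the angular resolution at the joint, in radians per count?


counts per rev = 861
effective counts at joint = 861 * 25 = 21525
resolution = 2*pi / 21525
= 2.9190e-04 rad/count


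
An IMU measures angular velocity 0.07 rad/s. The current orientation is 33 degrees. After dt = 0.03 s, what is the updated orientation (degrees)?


delta_theta = w * dt = 0.07 * 0.03 = 0.0021 rad
= 0.1203 deg
theta_new = 33 + 0.1203 = 33.1203 deg


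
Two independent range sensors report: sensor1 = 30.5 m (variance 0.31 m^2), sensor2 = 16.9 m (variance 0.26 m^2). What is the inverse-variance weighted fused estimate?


w1 = (1/var1) / (1/var1 + 1/var2)
   = 3.2258 / (3.2258 + 3.8462) = 0.4561
w2 = 1 - w1 = 0.5439
fused = w1*s1 + w2*s2 = 13.9123 + 9.1912
= 23.1035 m


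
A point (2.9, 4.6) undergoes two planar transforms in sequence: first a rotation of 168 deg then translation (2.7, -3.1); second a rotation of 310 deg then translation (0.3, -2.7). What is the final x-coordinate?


After transform 1:
x1 = cos(168)*2.9 - sin(168)*4.6 + 2.7 = -1.093
y1 = sin(168)*2.9 + cos(168)*4.6 + -3.1 = -6.9965
After transform 2:
x2 = cos(310)*-1.093 - sin(310)*-6.9965 + 0.3
= -5.7622


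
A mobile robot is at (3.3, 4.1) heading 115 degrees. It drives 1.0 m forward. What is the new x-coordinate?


x_new = x0 + d*cos(theta)
= 3.3 + 1.0*cos(115)
= 3.3 + -0.4226
= 2.8774


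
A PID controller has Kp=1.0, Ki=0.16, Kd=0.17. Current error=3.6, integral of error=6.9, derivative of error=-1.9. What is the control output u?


u = Kp*e + Ki*int(e) + Kd*de/dt
= 1.0*3.6 + 0.16*6.9 + 0.17*(-1.9)
= 3.6 + 1.104 + -0.323
= 4.381


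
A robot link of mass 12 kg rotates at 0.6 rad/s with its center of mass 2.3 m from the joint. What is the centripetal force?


F = m * omega^2 * r
= 12 * 0.6^2 * 2.3
= 12 * 0.36 * 2.3
= 9.936 N


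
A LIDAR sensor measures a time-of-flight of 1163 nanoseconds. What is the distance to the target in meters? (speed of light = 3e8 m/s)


tof = 1163 ns = 1.163e-06 s
dist = c * tof / 2
= 3e8 * 1.163e-06 / 2
= 174.45 m


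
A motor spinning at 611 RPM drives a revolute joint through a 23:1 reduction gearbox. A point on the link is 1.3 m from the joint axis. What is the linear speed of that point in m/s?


omega_motor = 611 * 2*pi/60 = 63.9838 rad/s
omega_joint = omega_motor / 23 = 2.7819 rad/s
v = omega_joint * r = 2.7819 * 1.3
= 3.6165 m/s


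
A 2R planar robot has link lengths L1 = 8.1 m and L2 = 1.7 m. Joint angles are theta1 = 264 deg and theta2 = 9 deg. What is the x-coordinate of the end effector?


Convert angles to radians: theta1 = 4.6077, theta2 = 0.1571
x = L1*cos(theta1) + L2*cos(theta1+theta2)
x = -0.8467 + 0.089
x = -0.7577


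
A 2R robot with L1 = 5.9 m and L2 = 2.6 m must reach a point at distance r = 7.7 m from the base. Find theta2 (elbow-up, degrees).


cos(theta2) = (r^2 - L1^2 - L2^2) / (2*L1*L2)
cos(theta2) = (59.29 - 34.81 - 6.76) / 30.68
cos(theta2) = 0.577575
theta2 = 54.7198 degrees


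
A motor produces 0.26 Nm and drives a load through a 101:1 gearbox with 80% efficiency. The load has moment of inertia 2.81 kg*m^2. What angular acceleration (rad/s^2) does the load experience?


tau_out = tau_motor * N * eta
= 0.26 * 101 * 0.8 = 21.008 Nm
alpha = tau_out / I = 21.008 / 2.81
= 7.4762 rad/s^2


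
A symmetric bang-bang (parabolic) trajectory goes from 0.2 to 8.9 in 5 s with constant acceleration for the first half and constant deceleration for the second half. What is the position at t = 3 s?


Symmetric rest-to-rest: each phase covers (pf-p0)/2 in time T/2. 0.5*a*(T/2)^2 = (pf-p0)/2 => a = 4*(pf-p0)/T^2
a = 4*(8.9-0.2)/5^2 = 1.392
t = 3 is in the deceleration phase (t > T/2).
p = pf - 0.5*a*(T-t)^2 = 8.9 - 0.5*1.392*2^2
= 6.116


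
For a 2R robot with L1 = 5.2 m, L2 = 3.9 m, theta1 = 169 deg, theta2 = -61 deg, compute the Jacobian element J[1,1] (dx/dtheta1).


J[1,1] = -L1*sin(t1) - L2*sin(t1+t2)
= -5.2*sin(169) - 3.9*sin(108)
= -4.7013


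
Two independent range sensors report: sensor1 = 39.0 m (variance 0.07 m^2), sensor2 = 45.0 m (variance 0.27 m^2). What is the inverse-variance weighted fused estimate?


w1 = (1/var1) / (1/var1 + 1/var2)
   = 14.2857 / (14.2857 + 3.7037) = 0.7941
w2 = 1 - w1 = 0.2059
fused = w1*s1 + w2*s2 = 30.9706 + 9.2647
= 40.2353 m


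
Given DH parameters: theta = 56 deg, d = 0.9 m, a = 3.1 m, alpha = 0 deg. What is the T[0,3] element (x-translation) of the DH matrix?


T[0,3] = a * cos(theta)
= 3.1 * cos(56 deg)
= 3.1 * 0.5592
= 1.7335


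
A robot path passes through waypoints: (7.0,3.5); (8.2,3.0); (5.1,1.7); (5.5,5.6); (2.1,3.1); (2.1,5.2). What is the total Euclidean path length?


Segment lengths:
  seg1 = sqrt((1.2)^2 + (-0.5)^2) = 1.3
  seg2 = sqrt((-3.1)^2 + (-1.3)^2) = 3.3615
  seg3 = sqrt((0.4)^2 + (3.9)^2) = 3.9205
  seg4 = sqrt((-3.4)^2 + (-2.5)^2) = 4.2202
  seg5 = sqrt((0.0)^2 + (2.1)^2) = 2.1
Total = 14.9022


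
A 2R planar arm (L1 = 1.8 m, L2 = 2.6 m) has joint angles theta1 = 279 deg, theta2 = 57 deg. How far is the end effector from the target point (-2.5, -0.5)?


End effector via forward kinematics:
x = L1*cos(t1) + L2*cos(t1+t2) = 2.6568
y = L1*sin(t1) + L2*sin(t1+t2) = -2.8354
Distance to target:
d = sqrt((-2.5 - 2.6568)^2 + (-0.5 - -2.8354)^2)
= sqrt(26.5926 + 5.4539)
= 5.661 m


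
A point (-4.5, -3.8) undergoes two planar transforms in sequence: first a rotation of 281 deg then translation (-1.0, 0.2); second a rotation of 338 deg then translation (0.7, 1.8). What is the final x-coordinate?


After transform 1:
x1 = cos(281)*-4.5 - sin(281)*-3.8 + -1.0 = -5.5888
y1 = sin(281)*-4.5 + cos(281)*-3.8 + 0.2 = 3.8922
After transform 2:
x2 = cos(338)*-5.5888 - sin(338)*3.8922 + 0.7
= -3.0238


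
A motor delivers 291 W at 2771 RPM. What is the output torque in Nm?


omega = 2771 * 2*pi/60 = 290.1784 rad/s
tau = P / omega = 291 / 290.1784
= 1.0028 Nm


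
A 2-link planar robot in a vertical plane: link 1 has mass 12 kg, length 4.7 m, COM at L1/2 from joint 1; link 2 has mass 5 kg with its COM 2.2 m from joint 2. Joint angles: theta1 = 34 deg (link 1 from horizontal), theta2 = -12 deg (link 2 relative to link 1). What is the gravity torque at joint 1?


Horizontal distance from joint 1 to link-1 COM:
  x_c1 = (L1/2)*cos(t1) = 2.35 * 0.829 = 1.9482 m
Horizontal distance from joint 1 to link-2 COM:
  x_c2 = L1*cos(t1) + Lc2*cos(t1+t2)
       = 4.7*0.829 + 2.2*0.9272 = 5.9363 m
tau1 = m1*g*x_c1 + m2*g*x_c2
     = 12*9.81*1.9482 + 5*9.81*5.9363
     = 229.3466 + 291.1746
     = 520.5212 Nm


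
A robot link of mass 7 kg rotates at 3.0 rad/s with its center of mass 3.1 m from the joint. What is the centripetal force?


F = m * omega^2 * r
= 7 * 3.0^2 * 3.1
= 7 * 9.0 * 3.1
= 195.3 N


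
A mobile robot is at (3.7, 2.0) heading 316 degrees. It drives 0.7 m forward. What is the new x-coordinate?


x_new = x0 + d*cos(theta)
= 3.7 + 0.7*cos(316)
= 3.7 + 0.5035
= 4.2035


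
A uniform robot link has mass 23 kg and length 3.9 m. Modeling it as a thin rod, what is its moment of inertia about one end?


I = (1/3) * m * L^2
= (1/3) * 23 * 3.9^2
= 0.333333 * 23 * 15.21
= 116.61 kg*m^2


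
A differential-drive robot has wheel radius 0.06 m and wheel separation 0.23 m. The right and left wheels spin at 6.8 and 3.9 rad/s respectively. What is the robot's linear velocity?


vR = r*wR = 0.06*6.8 = 0.408 m/s
vL = r*wL = 0.06*3.9 = 0.234 m/s
v = (vR+vL)/2 = 0.321 m/s
omega = (vR-vL)/L = 0.7565 rad/s
linear velocity = 0.321 m/s


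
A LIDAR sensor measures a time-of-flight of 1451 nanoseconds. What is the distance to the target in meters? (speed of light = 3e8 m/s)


tof = 1451 ns = 1.451e-06 s
dist = c * tof / 2
= 3e8 * 1.451e-06 / 2
= 217.65 m


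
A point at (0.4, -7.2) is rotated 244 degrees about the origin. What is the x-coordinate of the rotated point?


x' = x*cos(theta) - y*sin(theta)
cos(244 deg) = -0.4384, sin(244 deg) = -0.8988
x' = 0.4 * -0.4384 - -7.2 * -0.8988
= -0.1753 - 6.4713
= -6.6467


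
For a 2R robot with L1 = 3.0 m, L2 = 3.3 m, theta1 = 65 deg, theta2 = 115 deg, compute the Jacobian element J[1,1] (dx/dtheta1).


J[1,1] = -L1*sin(t1) - L2*sin(t1+t2)
= -3.0*sin(65) - 3.3*sin(180)
= -2.7189


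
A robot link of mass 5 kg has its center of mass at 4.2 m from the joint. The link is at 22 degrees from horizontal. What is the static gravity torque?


tau = m*g*L*cos(angle)
= 5 * 9.81 * 4.2 * cos(22 deg)
= 5 * 9.81 * 4.2 * 0.9272
= 191.0091 Nm


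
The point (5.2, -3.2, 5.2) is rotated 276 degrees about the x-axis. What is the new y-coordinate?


Rotation about x-axis: y' = y*cos(theta) - z*sin(theta)
= -3.2 * 0.1045 - 5.2 * -0.9945
= 4.837


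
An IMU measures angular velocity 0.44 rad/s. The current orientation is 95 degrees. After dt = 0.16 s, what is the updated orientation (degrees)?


delta_theta = w * dt = 0.44 * 0.16 = 0.0704 rad
= 4.0336 deg
theta_new = 95 + 4.0336 = 99.0336 deg


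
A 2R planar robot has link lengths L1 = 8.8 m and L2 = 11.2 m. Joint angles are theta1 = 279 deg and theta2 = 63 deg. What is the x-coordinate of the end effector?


Convert angles to radians: theta1 = 4.8695, theta2 = 1.0996
x = L1*cos(theta1) + L2*cos(theta1+theta2)
x = 1.3766 + 10.6518
x = 12.0285


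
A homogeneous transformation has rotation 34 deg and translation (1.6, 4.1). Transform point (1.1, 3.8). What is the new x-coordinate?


x' = cos(theta)*px - sin(theta)*py + tx
= 0.829*1.1 - 0.5592*3.8 + 1.6
= 0.387


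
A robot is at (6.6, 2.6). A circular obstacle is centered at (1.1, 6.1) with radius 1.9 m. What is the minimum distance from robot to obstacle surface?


center_dist = sqrt((6.6-1.1)^2 + (2.6-6.1)^2)
= sqrt(30.25 + 12.25)
= 6.5192
min_dist = center_dist - radius = 6.5192 - 1.9 = 4.6192 m


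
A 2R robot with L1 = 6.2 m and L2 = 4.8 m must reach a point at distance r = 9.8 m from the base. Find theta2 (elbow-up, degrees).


cos(theta2) = (r^2 - L1^2 - L2^2) / (2*L1*L2)
cos(theta2) = (96.04 - 38.44 - 23.04) / 59.52
cos(theta2) = 0.580645
theta2 = 54.5041 degrees


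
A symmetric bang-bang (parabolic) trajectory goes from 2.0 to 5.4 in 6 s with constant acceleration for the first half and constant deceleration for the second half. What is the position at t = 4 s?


Symmetric rest-to-rest: each phase covers (pf-p0)/2 in time T/2. 0.5*a*(T/2)^2 = (pf-p0)/2 => a = 4*(pf-p0)/T^2
a = 4*(5.4-2.0)/6^2 = 0.3778
t = 4 is in the deceleration phase (t > T/2).
p = pf - 0.5*a*(T-t)^2 = 5.4 - 0.5*0.3778*2^2
= 4.6444


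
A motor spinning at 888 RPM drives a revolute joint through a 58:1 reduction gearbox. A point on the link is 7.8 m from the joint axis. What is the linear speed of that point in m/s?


omega_motor = 888 * 2*pi/60 = 92.9911 rad/s
omega_joint = omega_motor / 58 = 1.6033 rad/s
v = omega_joint * r = 1.6033 * 7.8
= 12.5057 m/s


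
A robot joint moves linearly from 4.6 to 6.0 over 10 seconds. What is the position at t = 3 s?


s = t/T = 3/10 = 0.3
p(t) = p0 + (pf-p0)*s
= 4.6 + (6.0 - 4.6) * 0.3
= 5.02


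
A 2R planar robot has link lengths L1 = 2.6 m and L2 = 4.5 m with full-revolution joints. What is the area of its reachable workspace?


r_max = L1 + L2 = 7.1 m
r_min = |L1 - L2| = 1.9 m
Area = pi*(r_max^2 - r_min^2)
= pi*(50.41 - 3.61)
= pi * 46.8
= 147.0265 m^2


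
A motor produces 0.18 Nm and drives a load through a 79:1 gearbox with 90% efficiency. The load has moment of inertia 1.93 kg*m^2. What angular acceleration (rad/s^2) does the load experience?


tau_out = tau_motor * N * eta
= 0.18 * 79 * 0.9 = 12.798 Nm
alpha = tau_out / I = 12.798 / 1.93
= 6.6311 rad/s^2


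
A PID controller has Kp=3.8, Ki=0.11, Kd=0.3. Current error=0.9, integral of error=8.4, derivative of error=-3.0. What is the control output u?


u = Kp*e + Ki*int(e) + Kd*de/dt
= 3.8*0.9 + 0.11*8.4 + 0.3*(-3.0)
= 3.42 + 0.924 + -0.9
= 3.444


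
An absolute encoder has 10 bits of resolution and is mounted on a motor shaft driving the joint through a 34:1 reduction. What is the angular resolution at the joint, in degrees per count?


counts = 2^10 = 1024
effective counts at joint = 1024 * 34 = 34816
resolution = 360 / 34816
= 0.0103 deg/count


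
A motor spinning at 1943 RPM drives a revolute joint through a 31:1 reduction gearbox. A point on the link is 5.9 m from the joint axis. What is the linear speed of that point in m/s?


omega_motor = 1943 * 2*pi/60 = 203.4705 rad/s
omega_joint = omega_motor / 31 = 6.5636 rad/s
v = omega_joint * r = 6.5636 * 5.9
= 38.725 m/s


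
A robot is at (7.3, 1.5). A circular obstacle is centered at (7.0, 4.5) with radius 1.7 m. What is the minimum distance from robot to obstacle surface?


center_dist = sqrt((7.3-7.0)^2 + (1.5-4.5)^2)
= sqrt(0.09 + 9.0)
= 3.015
min_dist = center_dist - radius = 3.015 - 1.7 = 1.315 m


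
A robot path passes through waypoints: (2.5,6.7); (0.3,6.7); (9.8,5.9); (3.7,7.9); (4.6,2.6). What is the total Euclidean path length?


Segment lengths:
  seg1 = sqrt((-2.2)^2 + (0.0)^2) = 2.2
  seg2 = sqrt((9.5)^2 + (-0.8)^2) = 9.5336
  seg3 = sqrt((-6.1)^2 + (2.0)^2) = 6.4195
  seg4 = sqrt((0.9)^2 + (-5.3)^2) = 5.3759
Total = 23.529


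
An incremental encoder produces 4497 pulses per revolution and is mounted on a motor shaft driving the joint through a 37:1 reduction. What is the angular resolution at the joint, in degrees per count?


counts per rev = 4497
effective counts at joint = 4497 * 37 = 166389
resolution = 360 / 166389
= 0.0022 deg/count


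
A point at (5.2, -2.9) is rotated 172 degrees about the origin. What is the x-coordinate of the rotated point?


x' = x*cos(theta) - y*sin(theta)
cos(172 deg) = -0.9903, sin(172 deg) = 0.1392
x' = 5.2 * -0.9903 - -2.9 * 0.1392
= -5.1494 - -0.4036
= -4.7458


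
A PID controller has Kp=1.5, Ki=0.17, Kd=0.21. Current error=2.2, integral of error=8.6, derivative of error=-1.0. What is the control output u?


u = Kp*e + Ki*int(e) + Kd*de/dt
= 1.5*2.2 + 0.17*8.6 + 0.21*(-1.0)
= 3.3 + 1.462 + -0.21
= 4.552


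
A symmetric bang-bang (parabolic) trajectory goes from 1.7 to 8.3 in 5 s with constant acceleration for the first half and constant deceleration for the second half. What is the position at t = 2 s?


Symmetric rest-to-rest: each phase covers (pf-p0)/2 in time T/2. 0.5*a*(T/2)^2 = (pf-p0)/2 => a = 4*(pf-p0)/T^2
a = 4*(8.3-1.7)/5^2 = 1.056
t = 2 is in the acceleration phase (t <= T/2).
p = p0 + 0.5*a*t^2 = 1.7 + 0.5*1.056*2^2
= 3.812


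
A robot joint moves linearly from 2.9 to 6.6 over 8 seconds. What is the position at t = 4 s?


s = t/T = 4/8 = 0.5
p(t) = p0 + (pf-p0)*s
= 2.9 + (6.6 - 2.9) * 0.5
= 4.75


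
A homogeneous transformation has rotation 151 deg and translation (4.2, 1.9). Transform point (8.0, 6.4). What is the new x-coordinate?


x' = cos(theta)*px - sin(theta)*py + tx
= -0.8746*8.0 - 0.4848*6.4 + 4.2
= -5.8997


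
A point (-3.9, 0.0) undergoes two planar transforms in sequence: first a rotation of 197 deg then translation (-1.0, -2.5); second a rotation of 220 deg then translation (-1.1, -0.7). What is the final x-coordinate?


After transform 1:
x1 = cos(197)*-3.9 - sin(197)*0.0 + -1.0 = 2.7296
y1 = sin(197)*-3.9 + cos(197)*0.0 + -2.5 = -1.3598
After transform 2:
x2 = cos(220)*2.7296 - sin(220)*-1.3598 + -1.1
= -4.065


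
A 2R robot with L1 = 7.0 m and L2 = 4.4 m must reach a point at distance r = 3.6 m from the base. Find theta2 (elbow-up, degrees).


cos(theta2) = (r^2 - L1^2 - L2^2) / (2*L1*L2)
cos(theta2) = (12.96 - 49.0 - 19.36) / 61.6
cos(theta2) = -0.899351
theta2 = 154.0728 degrees


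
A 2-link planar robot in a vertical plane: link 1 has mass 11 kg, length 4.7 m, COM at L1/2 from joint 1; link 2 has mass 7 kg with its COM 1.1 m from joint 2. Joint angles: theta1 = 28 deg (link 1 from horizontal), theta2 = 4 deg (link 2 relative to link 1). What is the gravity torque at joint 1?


Horizontal distance from joint 1 to link-1 COM:
  x_c1 = (L1/2)*cos(t1) = 2.35 * 0.8829 = 2.0749 m
Horizontal distance from joint 1 to link-2 COM:
  x_c2 = L1*cos(t1) + Lc2*cos(t1+t2)
       = 4.7*0.8829 + 1.1*0.848 = 5.0827 m
tau1 = m1*g*x_c1 + m2*g*x_c2
     = 11*9.81*2.0749 + 7*9.81*5.0827
     = 223.9054 + 349.0295
     = 572.9348 Nm


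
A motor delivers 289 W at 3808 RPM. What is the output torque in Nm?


omega = 3808 * 2*pi/60 = 398.7728 rad/s
tau = P / omega = 289 / 398.7728
= 0.7247 Nm


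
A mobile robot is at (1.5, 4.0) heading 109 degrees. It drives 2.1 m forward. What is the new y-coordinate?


y_new = y0 + d*sin(theta)
= 4.0 + 2.1*sin(109)
= 4.0 + 1.9856
= 5.9856


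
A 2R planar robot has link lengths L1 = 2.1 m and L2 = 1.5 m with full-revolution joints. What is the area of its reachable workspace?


r_max = L1 + L2 = 3.6 m
r_min = |L1 - L2| = 0.6 m
Area = pi*(r_max^2 - r_min^2)
= pi*(12.96 - 0.36)
= pi * 12.6
= 39.5841 m^2


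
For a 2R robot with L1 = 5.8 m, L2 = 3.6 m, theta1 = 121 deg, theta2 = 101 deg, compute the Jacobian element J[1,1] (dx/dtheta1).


J[1,1] = -L1*sin(t1) - L2*sin(t1+t2)
= -5.8*sin(121) - 3.6*sin(222)
= -2.5627


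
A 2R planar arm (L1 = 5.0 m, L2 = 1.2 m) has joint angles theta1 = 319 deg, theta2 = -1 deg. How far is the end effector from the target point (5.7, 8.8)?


End effector via forward kinematics:
x = L1*cos(t1) + L2*cos(t1+t2) = 4.6653
y = L1*sin(t1) + L2*sin(t1+t2) = -4.0833
Distance to target:
d = sqrt((5.7 - 4.6653)^2 + (8.8 - -4.0833)^2)
= sqrt(1.0706 + 165.9782)
= 12.9247 m


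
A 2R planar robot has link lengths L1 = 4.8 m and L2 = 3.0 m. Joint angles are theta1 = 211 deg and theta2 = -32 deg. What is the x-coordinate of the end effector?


Convert angles to radians: theta1 = 3.6826, theta2 = -0.5585
x = L1*cos(theta1) + L2*cos(theta1+theta2)
x = -4.1144 + -2.9995
x = -7.1139


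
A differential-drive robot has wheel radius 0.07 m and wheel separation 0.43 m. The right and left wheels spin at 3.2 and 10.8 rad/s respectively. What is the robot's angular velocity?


vR = r*wR = 0.07*3.2 = 0.224 m/s
vL = r*wL = 0.07*10.8 = 0.756 m/s
v = (vR+vL)/2 = 0.49 m/s
omega = (vR-vL)/L = -1.2372 rad/s
angular velocity = -1.2372 rad/s


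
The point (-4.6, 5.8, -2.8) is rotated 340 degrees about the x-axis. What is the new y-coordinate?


Rotation about x-axis: y' = y*cos(theta) - z*sin(theta)
= 5.8 * 0.9397 - -2.8 * -0.342
= 4.4926


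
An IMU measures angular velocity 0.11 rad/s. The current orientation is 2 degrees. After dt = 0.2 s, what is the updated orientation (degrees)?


delta_theta = w * dt = 0.11 * 0.2 = 0.022 rad
= 1.2605 deg
theta_new = 2 + 1.2605 = 3.2605 deg


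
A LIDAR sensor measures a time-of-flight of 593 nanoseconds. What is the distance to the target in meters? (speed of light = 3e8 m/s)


tof = 593 ns = 5.93e-07 s
dist = c * tof / 2
= 3e8 * 5.93e-07 / 2
= 88.95 m


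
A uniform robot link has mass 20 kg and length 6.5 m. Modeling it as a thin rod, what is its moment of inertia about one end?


I = (1/3) * m * L^2
= (1/3) * 20 * 6.5^2
= 0.333333 * 20 * 42.25
= 281.6667 kg*m^2


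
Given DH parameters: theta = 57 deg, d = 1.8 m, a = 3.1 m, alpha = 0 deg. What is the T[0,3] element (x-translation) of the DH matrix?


T[0,3] = a * cos(theta)
= 3.1 * cos(57 deg)
= 3.1 * 0.5446
= 1.6884


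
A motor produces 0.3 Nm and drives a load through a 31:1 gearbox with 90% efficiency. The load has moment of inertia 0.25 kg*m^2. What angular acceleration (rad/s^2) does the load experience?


tau_out = tau_motor * N * eta
= 0.3 * 31 * 0.9 = 8.37 Nm
alpha = tau_out / I = 8.37 / 0.25
= 33.48 rad/s^2


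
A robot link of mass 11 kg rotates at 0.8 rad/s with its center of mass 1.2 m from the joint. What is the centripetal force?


F = m * omega^2 * r
= 11 * 0.8^2 * 1.2
= 11 * 0.64 * 1.2
= 8.448 N


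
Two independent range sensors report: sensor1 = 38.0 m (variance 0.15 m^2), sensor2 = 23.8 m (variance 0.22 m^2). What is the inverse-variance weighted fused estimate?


w1 = (1/var1) / (1/var1 + 1/var2)
   = 6.6667 / (6.6667 + 4.5455) = 0.5946
w2 = 1 - w1 = 0.4054
fused = w1*s1 + w2*s2 = 22.5946 + 9.6486
= 32.2432 m


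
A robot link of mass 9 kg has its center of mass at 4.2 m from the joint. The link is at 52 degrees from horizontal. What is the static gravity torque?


tau = m*g*L*cos(angle)
= 9 * 9.81 * 4.2 * cos(52 deg)
= 9 * 9.81 * 4.2 * 0.6157
= 228.2984 Nm


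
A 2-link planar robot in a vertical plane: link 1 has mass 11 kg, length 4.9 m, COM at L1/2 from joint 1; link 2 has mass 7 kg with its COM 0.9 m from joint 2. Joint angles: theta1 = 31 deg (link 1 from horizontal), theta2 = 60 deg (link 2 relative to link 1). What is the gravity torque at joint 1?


Horizontal distance from joint 1 to link-1 COM:
  x_c1 = (L1/2)*cos(t1) = 2.45 * 0.8572 = 2.1001 m
Horizontal distance from joint 1 to link-2 COM:
  x_c2 = L1*cos(t1) + Lc2*cos(t1+t2)
       = 4.9*0.8572 + 0.9*-0.0175 = 4.1844 m
tau1 = m1*g*x_c1 + m2*g*x_c2
     = 11*9.81*2.1001 + 7*9.81*4.1844
     = 226.6175 + 287.3436
     = 513.9611 Nm


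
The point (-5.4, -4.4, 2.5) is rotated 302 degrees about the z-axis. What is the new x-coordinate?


Rotation about z-axis: x' = x*cos(theta) - y*sin(theta)
= -5.4 * 0.5299 - -4.4 * -0.848
= -6.593


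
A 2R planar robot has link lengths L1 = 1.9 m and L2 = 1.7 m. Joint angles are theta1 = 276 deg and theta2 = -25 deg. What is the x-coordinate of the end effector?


Convert angles to radians: theta1 = 4.8171, theta2 = -0.4363
x = L1*cos(theta1) + L2*cos(theta1+theta2)
x = 0.1986 + -0.5535
x = -0.3549


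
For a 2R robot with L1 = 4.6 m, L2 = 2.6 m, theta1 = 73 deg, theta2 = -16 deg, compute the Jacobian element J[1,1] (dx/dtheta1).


J[1,1] = -L1*sin(t1) - L2*sin(t1+t2)
= -4.6*sin(73) - 2.6*sin(57)
= -6.5795


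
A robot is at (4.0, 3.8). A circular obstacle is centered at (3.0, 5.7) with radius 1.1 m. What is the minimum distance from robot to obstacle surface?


center_dist = sqrt((4.0-3.0)^2 + (3.8-5.7)^2)
= sqrt(1.0 + 3.61)
= 2.1471
min_dist = center_dist - radius = 2.1471 - 1.1 = 1.0471 m


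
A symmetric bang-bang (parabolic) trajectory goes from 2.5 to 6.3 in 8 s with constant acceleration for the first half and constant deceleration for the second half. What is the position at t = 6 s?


Symmetric rest-to-rest: each phase covers (pf-p0)/2 in time T/2. 0.5*a*(T/2)^2 = (pf-p0)/2 => a = 4*(pf-p0)/T^2
a = 4*(6.3-2.5)/8^2 = 0.2375
t = 6 is in the deceleration phase (t > T/2).
p = pf - 0.5*a*(T-t)^2 = 6.3 - 0.5*0.2375*2^2
= 5.825


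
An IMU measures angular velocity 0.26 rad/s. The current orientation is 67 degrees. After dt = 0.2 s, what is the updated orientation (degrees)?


delta_theta = w * dt = 0.26 * 0.2 = 0.052 rad
= 2.9794 deg
theta_new = 67 + 2.9794 = 69.9794 deg


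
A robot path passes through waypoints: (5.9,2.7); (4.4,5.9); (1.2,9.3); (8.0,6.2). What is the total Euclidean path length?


Segment lengths:
  seg1 = sqrt((-1.5)^2 + (3.2)^2) = 3.5341
  seg2 = sqrt((-3.2)^2 + (3.4)^2) = 4.669
  seg3 = sqrt((6.8)^2 + (-3.1)^2) = 7.4733
Total = 15.6765


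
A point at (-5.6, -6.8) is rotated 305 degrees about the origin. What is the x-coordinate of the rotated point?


x' = x*cos(theta) - y*sin(theta)
cos(305 deg) = 0.5736, sin(305 deg) = -0.8192
x' = -5.6 * 0.5736 - -6.8 * -0.8192
= -3.212 - 5.5702
= -8.7823


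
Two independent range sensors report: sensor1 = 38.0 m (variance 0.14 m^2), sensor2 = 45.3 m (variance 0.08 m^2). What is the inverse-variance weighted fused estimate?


w1 = (1/var1) / (1/var1 + 1/var2)
   = 7.1429 / (7.1429 + 12.5) = 0.3636
w2 = 1 - w1 = 0.6364
fused = w1*s1 + w2*s2 = 13.8182 + 28.8273
= 42.6455 m


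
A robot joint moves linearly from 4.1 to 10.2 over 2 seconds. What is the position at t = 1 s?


s = t/T = 1/2 = 0.5
p(t) = p0 + (pf-p0)*s
= 4.1 + (10.2 - 4.1) * 0.5
= 7.15


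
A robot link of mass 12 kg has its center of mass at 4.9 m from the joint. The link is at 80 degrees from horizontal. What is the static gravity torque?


tau = m*g*L*cos(angle)
= 12 * 9.81 * 4.9 * cos(80 deg)
= 12 * 9.81 * 4.9 * 0.1736
= 100.1651 Nm


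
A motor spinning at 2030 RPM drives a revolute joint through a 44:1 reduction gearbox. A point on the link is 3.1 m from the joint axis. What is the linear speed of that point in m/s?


omega_motor = 2030 * 2*pi/60 = 212.5811 rad/s
omega_joint = omega_motor / 44 = 4.8314 rad/s
v = omega_joint * r = 4.8314 * 3.1
= 14.9773 m/s


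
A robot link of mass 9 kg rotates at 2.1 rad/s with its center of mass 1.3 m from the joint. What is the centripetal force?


F = m * omega^2 * r
= 9 * 2.1^2 * 1.3
= 9 * 4.41 * 1.3
= 51.597 N


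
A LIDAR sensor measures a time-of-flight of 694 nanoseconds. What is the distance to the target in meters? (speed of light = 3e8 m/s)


tof = 694 ns = 6.94e-07 s
dist = c * tof / 2
= 3e8 * 6.94e-07 / 2
= 104.1 m


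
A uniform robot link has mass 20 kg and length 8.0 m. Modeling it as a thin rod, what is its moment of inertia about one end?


I = (1/3) * m * L^2
= (1/3) * 20 * 8.0^2
= 0.333333 * 20 * 64.0
= 426.6667 kg*m^2


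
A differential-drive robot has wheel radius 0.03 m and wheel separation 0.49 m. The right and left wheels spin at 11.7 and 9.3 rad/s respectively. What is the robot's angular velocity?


vR = r*wR = 0.03*11.7 = 0.351 m/s
vL = r*wL = 0.03*9.3 = 0.279 m/s
v = (vR+vL)/2 = 0.315 m/s
omega = (vR-vL)/L = 0.1469 rad/s
angular velocity = 0.1469 rad/s


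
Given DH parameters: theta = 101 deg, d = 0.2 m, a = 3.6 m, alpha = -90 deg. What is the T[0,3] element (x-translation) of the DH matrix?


T[0,3] = a * cos(theta)
= 3.6 * cos(101 deg)
= 3.6 * -0.1908
= -0.6869


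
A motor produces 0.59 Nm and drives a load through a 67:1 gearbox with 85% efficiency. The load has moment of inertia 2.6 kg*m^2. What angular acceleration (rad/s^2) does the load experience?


tau_out = tau_motor * N * eta
= 0.59 * 67 * 0.85 = 33.6005 Nm
alpha = tau_out / I = 33.6005 / 2.6
= 12.9233 rad/s^2


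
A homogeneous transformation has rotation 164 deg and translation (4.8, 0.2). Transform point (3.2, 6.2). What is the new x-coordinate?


x' = cos(theta)*px - sin(theta)*py + tx
= -0.9613*3.2 - 0.2756*6.2 + 4.8
= 0.015


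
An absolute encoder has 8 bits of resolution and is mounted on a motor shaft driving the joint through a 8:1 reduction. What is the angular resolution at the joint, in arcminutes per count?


counts = 2^8 = 256
effective counts at joint = 256 * 8 = 2048
resolution = 360*60 / 2048
= 10.5469 arcmin/count


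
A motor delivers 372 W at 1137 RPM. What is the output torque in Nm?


omega = 1137 * 2*pi/60 = 119.0664 rad/s
tau = P / omega = 372 / 119.0664
= 3.1243 Nm


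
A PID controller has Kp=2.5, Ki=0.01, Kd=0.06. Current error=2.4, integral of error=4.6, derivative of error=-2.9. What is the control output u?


u = Kp*e + Ki*int(e) + Kd*de/dt
= 2.5*2.4 + 0.01*4.6 + 0.06*(-2.9)
= 6.0 + 0.046 + -0.174
= 5.872


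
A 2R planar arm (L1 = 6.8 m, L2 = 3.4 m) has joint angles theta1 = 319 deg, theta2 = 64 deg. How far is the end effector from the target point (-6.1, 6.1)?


End effector via forward kinematics:
x = L1*cos(t1) + L2*cos(t1+t2) = 8.2617
y = L1*sin(t1) + L2*sin(t1+t2) = -3.1327
Distance to target:
d = sqrt((-6.1 - 8.2617)^2 + (6.1 - -3.1327)^2)
= sqrt(206.2596 + 85.243)
= 17.0734 m


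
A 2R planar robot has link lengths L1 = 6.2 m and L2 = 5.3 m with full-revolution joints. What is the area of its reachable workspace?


r_max = L1 + L2 = 11.5 m
r_min = |L1 - L2| = 0.9 m
Area = pi*(r_max^2 - r_min^2)
= pi*(132.25 - 0.81)
= pi * 131.44
= 412.9309 m^2


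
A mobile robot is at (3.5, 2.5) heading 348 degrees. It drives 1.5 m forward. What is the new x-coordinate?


x_new = x0 + d*cos(theta)
= 3.5 + 1.5*cos(348)
= 3.5 + 1.4672
= 4.9672


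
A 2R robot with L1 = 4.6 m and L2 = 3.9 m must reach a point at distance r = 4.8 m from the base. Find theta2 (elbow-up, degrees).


cos(theta2) = (r^2 - L1^2 - L2^2) / (2*L1*L2)
cos(theta2) = (23.04 - 21.16 - 15.21) / 35.88
cos(theta2) = -0.371516
theta2 = 111.8092 degrees


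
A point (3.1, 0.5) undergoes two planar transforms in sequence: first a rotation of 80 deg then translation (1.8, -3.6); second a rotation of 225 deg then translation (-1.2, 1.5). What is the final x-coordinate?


After transform 1:
x1 = cos(80)*3.1 - sin(80)*0.5 + 1.8 = 1.8459
y1 = sin(80)*3.1 + cos(80)*0.5 + -3.6 = -0.4603
After transform 2:
x2 = cos(225)*1.8459 - sin(225)*-0.4603 + -1.2
= -2.8307


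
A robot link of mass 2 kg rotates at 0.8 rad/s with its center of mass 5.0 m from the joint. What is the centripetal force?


F = m * omega^2 * r
= 2 * 0.8^2 * 5.0
= 2 * 0.64 * 5.0
= 6.4 N


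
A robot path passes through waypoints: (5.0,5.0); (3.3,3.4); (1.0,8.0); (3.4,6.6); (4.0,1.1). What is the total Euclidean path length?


Segment lengths:
  seg1 = sqrt((-1.7)^2 + (-1.6)^2) = 2.3345
  seg2 = sqrt((-2.3)^2 + (4.6)^2) = 5.143
  seg3 = sqrt((2.4)^2 + (-1.4)^2) = 2.7785
  seg4 = sqrt((0.6)^2 + (-5.5)^2) = 5.5326
Total = 15.7886


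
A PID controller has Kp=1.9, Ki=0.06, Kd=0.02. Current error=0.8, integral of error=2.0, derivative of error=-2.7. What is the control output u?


u = Kp*e + Ki*int(e) + Kd*de/dt
= 1.9*0.8 + 0.06*2.0 + 0.02*(-2.7)
= 1.52 + 0.12 + -0.054
= 1.586


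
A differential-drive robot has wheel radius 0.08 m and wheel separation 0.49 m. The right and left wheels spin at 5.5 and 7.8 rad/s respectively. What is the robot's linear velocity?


vR = r*wR = 0.08*5.5 = 0.44 m/s
vL = r*wL = 0.08*7.8 = 0.624 m/s
v = (vR+vL)/2 = 0.532 m/s
omega = (vR-vL)/L = -0.3755 rad/s
linear velocity = 0.532 m/s


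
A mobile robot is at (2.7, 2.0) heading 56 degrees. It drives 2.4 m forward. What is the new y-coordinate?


y_new = y0 + d*sin(theta)
= 2.0 + 2.4*sin(56)
= 2.0 + 1.9897
= 3.9897


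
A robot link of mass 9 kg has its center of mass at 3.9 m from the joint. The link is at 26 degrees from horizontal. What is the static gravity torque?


tau = m*g*L*cos(angle)
= 9 * 9.81 * 3.9 * cos(26 deg)
= 9 * 9.81 * 3.9 * 0.8988
= 309.4827 Nm


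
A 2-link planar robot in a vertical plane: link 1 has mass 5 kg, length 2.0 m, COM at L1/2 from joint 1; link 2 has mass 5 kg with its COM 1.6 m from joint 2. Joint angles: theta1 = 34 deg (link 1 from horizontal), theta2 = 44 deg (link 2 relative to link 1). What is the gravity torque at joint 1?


Horizontal distance from joint 1 to link-1 COM:
  x_c1 = (L1/2)*cos(t1) = 1.0 * 0.829 = 0.829 m
Horizontal distance from joint 1 to link-2 COM:
  x_c2 = L1*cos(t1) + Lc2*cos(t1+t2)
       = 2.0*0.829 + 1.6*0.2079 = 1.9907 m
tau1 = m1*g*x_c1 + m2*g*x_c2
     = 5*9.81*0.829 + 5*9.81*1.9907
     = 40.6643 + 97.6455
     = 138.3098 Nm


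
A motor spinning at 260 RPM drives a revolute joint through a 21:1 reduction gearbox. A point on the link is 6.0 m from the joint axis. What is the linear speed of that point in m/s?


omega_motor = 260 * 2*pi/60 = 27.2271 rad/s
omega_joint = omega_motor / 21 = 1.2965 rad/s
v = omega_joint * r = 1.2965 * 6.0
= 7.7792 m/s


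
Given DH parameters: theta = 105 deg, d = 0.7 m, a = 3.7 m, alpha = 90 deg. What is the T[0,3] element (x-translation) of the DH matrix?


T[0,3] = a * cos(theta)
= 3.7 * cos(105 deg)
= 3.7 * -0.2588
= -0.9576


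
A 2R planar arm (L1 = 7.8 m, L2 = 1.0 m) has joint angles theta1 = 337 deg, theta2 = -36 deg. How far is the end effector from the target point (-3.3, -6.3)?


End effector via forward kinematics:
x = L1*cos(t1) + L2*cos(t1+t2) = 7.695
y = L1*sin(t1) + L2*sin(t1+t2) = -3.9049
Distance to target:
d = sqrt((-3.3 - 7.695)^2 + (-6.3 - -3.9049)^2)
= sqrt(120.8895 + 5.7366)
= 11.2528 m


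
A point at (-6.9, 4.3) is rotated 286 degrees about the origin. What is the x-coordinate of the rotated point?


x' = x*cos(theta) - y*sin(theta)
cos(286 deg) = 0.2756, sin(286 deg) = -0.9613
x' = -6.9 * 0.2756 - 4.3 * -0.9613
= -1.9019 - -4.1334
= 2.2315


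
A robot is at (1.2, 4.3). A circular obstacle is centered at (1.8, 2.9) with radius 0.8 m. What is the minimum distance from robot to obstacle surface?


center_dist = sqrt((1.2-1.8)^2 + (4.3-2.9)^2)
= sqrt(0.36 + 1.96)
= 1.5232
min_dist = center_dist - radius = 1.5232 - 0.8 = 0.7232 m


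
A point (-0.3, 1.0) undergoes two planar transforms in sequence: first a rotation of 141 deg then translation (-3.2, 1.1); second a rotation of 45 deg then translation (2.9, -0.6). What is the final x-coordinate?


After transform 1:
x1 = cos(141)*-0.3 - sin(141)*1.0 + -3.2 = -3.5962
y1 = sin(141)*-0.3 + cos(141)*1.0 + 1.1 = 0.1341
After transform 2:
x2 = cos(45)*-3.5962 - sin(45)*0.1341 + 2.9
= 0.2623


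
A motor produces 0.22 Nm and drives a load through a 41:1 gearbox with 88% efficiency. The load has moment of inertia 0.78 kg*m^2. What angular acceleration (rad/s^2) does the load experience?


tau_out = tau_motor * N * eta
= 0.22 * 41 * 0.88 = 7.9376 Nm
alpha = tau_out / I = 7.9376 / 0.78
= 10.1764 rad/s^2


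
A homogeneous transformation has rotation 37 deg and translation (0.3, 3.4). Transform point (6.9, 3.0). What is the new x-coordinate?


x' = cos(theta)*px - sin(theta)*py + tx
= 0.7986*6.9 - 0.6018*3.0 + 0.3
= 4.0051


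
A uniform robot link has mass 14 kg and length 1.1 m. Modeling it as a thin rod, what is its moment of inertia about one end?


I = (1/3) * m * L^2
= (1/3) * 14 * 1.1^2
= 0.333333 * 14 * 1.21
= 5.6467 kg*m^2


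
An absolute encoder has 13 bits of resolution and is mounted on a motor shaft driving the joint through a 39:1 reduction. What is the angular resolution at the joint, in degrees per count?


counts = 2^13 = 8192
effective counts at joint = 8192 * 39 = 319488
resolution = 360 / 319488
= 0.0011 deg/count


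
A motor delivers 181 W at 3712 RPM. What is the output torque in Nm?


omega = 3712 * 2*pi/60 = 388.7197 rad/s
tau = P / omega = 181 / 388.7197
= 0.4656 Nm


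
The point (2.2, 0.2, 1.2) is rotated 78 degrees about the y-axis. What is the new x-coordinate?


Rotation about y-axis: x' = x*cos(theta) + z*sin(theta)
= 2.2 * 0.2079 + 1.2 * 0.9781
= 1.6312
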